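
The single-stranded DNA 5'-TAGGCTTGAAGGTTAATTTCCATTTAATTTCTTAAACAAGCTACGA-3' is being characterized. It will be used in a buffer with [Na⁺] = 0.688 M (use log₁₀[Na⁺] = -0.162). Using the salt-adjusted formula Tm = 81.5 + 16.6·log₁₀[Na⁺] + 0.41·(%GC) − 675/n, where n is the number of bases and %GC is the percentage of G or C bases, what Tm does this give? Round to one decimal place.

Length n = 46. Scanning the sequence gives G=7, T=17, C=7, A=15.
G+C = 14, so %GC = 14/46 × 100 = 30.435%
Salt term: 16.6 × (-0.162) = -2.689
GC term: 0.41 × 30.435 = 12.478; length term: −675/46 = −14.674
Tm = 81.5 + (-2.689) + 12.478 − 14.674 = 76.615 → 76.6°C

76.6°C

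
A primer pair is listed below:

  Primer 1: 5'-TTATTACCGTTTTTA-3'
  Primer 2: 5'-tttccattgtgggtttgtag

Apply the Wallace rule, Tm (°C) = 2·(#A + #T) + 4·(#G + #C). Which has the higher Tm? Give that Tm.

Primer 1: A+T=12, G+C=3 → Tm = 2(12)+4(3) = 36°C
Primer 2: A+T=12, G+C=8 → Tm = 2(12)+4(8) = 56°C
36°C vs 56°C → primer 2 is higher.

Primer 2, 56°C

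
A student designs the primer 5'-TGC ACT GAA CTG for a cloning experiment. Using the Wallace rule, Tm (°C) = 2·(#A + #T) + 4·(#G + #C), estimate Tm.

36°C

Scanning the sequence gives A=3, G=3, T=3, C=3.
So N_AT = 6 and N_GC = 6.
Tm = 2(6) + 4(6) = 12 + 24 = 36°C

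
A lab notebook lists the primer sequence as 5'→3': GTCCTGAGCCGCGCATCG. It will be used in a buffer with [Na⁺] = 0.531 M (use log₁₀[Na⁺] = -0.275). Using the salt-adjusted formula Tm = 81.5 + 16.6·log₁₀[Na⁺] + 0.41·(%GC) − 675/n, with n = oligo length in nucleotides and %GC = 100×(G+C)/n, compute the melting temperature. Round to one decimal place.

Length n = 18. A=2, C=7, T=3, G=6
G+C = 13, so %GC = 13/18 × 100 = 72.222%
Salt term: 16.6 × (-0.275) = -4.565
GC term: 0.41 × 72.222 = 29.611; length term: −675/18 = −37.5
Tm = 81.5 + (-4.565) + 29.611 − 37.5 = 69.046 → 69.0°C

69.0°C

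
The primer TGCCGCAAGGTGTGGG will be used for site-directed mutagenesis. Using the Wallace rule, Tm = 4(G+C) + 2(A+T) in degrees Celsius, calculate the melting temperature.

Base counts: C=3, T=3, G=8, A=2
So N_AT = 5 and N_GC = 11.
Tm = 2×5 + 4×11 = 54°C

54°C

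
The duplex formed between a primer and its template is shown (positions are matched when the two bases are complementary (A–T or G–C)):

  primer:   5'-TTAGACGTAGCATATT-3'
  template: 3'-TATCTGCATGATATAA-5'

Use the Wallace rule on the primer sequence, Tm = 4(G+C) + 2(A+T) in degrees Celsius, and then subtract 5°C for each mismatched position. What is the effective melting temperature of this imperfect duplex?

Primer base counts: A=5, T=6, G=3, C=2 → A+T=11, G+C=5
Perfect-match Tm = 2(11) + 4(5) = 22 + 20 = 42°C
Mismatches (positions where the bases are not complementary): 3 (at positions 1, 10, 11)
Effective Tm = 42 − 3×5 = 42 − 15 = 27°C

27°C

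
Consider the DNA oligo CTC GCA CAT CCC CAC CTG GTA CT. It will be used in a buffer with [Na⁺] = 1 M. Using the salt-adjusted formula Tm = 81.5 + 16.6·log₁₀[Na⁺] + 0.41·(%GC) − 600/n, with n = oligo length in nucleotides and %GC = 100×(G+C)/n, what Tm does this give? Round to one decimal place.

Length n = 23. Counting bases: C=11, T=5, A=4, G=3
G+C = 14, so %GC = 14/23 × 100 = 60.87%
Salt term: 16.6 × (0) = 0
GC term: 0.41 × 60.87 = 24.957; length term: −600/23 = −26.087
Tm = 81.5 + (0) + 24.957 − 26.087 = 80.37 → 80.4°C

80.4°C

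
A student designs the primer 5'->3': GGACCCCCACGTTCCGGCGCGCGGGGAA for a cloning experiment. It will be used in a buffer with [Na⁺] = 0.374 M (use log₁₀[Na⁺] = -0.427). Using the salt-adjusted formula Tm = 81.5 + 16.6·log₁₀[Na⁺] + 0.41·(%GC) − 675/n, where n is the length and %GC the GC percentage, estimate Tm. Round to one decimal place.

Length n = 28. C=11, T=2, G=11, A=4
G+C = 22, so %GC = 22/28 × 100 = 78.571%
Salt term: 16.6 × (-0.427) = -7.088
GC term: 0.41 × 78.571 = 32.214; length term: −675/28 = −24.107
Tm = 81.5 + (-7.088) + 32.214 − 24.107 = 82.519 → 82.5°C

82.5°C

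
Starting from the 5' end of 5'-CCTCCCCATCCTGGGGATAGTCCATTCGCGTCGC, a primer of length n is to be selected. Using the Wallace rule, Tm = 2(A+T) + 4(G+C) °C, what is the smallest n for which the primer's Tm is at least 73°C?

First 22 bases: CCTCCCCATCCTGGGGATAGTC → Tm = 72°C (< 73°C)
First 23 bases: CCTCCCCATCCTGGGGATAGTCC → Tm = 76°C (≥ 73°C)
Since every base adds ≥2°C, Tm only increases with n, so the threshold is first crossed at n = 23.

n = 23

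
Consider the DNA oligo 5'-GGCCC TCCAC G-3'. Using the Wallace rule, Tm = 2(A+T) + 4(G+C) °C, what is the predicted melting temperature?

40°C

T=1, A=1, C=6, G=3
So N_AT = 2 and N_GC = 9.
Tm = 4·9 + 2·2 = 36 + 4 = 40°C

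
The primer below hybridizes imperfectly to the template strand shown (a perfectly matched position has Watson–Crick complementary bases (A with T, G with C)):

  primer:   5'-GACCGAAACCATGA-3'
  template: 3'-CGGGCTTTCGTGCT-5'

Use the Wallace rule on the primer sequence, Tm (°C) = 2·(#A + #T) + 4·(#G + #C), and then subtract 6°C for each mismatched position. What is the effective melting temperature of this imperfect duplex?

Primer base counts: A=6, T=1, G=3, C=4 → A+T=7, G+C=7
Perfect-match Tm = 2(7) + 4(7) = 14 + 28 = 42°C
Mismatches (positions where the bases are not complementary): 3 (at positions 2, 9, 12)
Effective Tm = 42 − 3×6 = 42 − 18 = 24°C

24°C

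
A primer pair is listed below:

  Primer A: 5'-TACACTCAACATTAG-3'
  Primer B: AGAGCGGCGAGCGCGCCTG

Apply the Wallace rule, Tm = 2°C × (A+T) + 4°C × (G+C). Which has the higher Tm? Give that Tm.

Primer B, 68°C

Primer A: A+T=10, G+C=5 → Tm = 2(10)+4(5) = 40°C
Primer B: A+T=4, G+C=15 → Tm = 2(4)+4(15) = 68°C
40°C vs 68°C → primer B is higher.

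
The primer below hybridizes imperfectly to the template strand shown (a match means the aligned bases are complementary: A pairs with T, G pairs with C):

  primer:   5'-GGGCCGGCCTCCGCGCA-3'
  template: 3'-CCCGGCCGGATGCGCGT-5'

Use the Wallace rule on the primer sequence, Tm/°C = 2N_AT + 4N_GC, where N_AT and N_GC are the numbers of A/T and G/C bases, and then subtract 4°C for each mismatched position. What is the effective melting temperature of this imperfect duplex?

Primer base counts: A=1, T=1, G=7, C=8 → A+T=2, G+C=15
Perfect-match Tm = 2(2) + 4(15) = 4 + 60 = 64°C
Mismatches (positions where the bases are not complementary): 1 (at position 11)
Effective Tm = 64 − 1×4 = 64 − 4 = 60°C

60°C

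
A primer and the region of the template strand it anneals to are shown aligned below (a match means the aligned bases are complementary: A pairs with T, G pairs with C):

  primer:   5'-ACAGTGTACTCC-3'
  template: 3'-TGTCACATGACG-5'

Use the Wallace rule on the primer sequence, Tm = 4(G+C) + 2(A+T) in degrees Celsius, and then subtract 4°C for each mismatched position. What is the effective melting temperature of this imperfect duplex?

Primer base counts: A=3, T=3, G=2, C=4 → A+T=6, G+C=6
Perfect-match Tm = 2(6) + 4(6) = 12 + 24 = 36°C
Mismatches (positions where the bases are not complementary): 1 (at position 11)
Effective Tm = 36 − 1×4 = 36 − 4 = 32°C

32°C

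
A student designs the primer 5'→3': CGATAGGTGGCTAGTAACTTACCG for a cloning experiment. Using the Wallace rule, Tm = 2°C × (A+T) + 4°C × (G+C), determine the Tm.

72°C

Counting bases: G=7, C=5, A=6, T=6
A+T = 12, G+C = 12
Tm = 2(12) + 4(12) = 24 + 48 = 72°C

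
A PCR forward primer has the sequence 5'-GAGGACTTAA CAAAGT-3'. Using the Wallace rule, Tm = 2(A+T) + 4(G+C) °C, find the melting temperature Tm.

A=7, C=2, T=3, G=4
A+T = 10, G+C = 6
Tm = 2(10) + 4(6) = 20 + 24 = 44°C

44°C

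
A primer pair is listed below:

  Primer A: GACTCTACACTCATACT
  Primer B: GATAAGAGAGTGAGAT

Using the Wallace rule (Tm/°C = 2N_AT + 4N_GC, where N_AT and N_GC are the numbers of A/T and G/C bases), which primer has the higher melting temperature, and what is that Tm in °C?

Primer A: A+T=10, G+C=7 → Tm = 2(10)+4(7) = 48°C
Primer B: A+T=10, G+C=6 → Tm = 2(10)+4(6) = 44°C
48°C vs 44°C → primer A is higher.

Primer A, 48°C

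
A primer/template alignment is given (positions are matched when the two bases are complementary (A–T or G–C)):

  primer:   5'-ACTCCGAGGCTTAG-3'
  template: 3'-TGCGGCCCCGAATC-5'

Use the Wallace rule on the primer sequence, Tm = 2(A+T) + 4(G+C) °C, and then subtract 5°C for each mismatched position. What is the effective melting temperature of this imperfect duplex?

34°C

Primer base counts: A=3, T=3, G=4, C=4 → A+T=6, G+C=8
Perfect-match Tm = 2(6) + 4(8) = 12 + 32 = 44°C
Mismatches (positions where the bases are not complementary): 2 (at positions 3, 7)
Effective Tm = 44 − 2×5 = 44 − 10 = 34°C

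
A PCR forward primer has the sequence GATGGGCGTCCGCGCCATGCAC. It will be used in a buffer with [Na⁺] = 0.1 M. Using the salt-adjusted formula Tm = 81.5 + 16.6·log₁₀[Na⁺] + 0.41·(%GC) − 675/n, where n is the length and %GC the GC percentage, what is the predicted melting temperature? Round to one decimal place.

64.0°C

Length n = 22. A=3, G=8, T=3, C=8
G+C = 16, so %GC = 16/22 × 100 = 72.727%
Salt term: 16.6 × (-1) = -16.6
GC term: 0.41 × 72.727 = 29.818; length term: −675/22 = −30.682
Tm = 81.5 + (-16.6) + 29.818 − 30.682 = 64.036 → 64.0°C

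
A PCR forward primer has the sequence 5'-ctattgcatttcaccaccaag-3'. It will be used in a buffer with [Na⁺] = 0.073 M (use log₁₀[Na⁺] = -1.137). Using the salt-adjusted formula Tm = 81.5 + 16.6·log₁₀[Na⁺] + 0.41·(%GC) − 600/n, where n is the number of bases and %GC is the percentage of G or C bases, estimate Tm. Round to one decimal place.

51.6°C

Length n = 21. Scanning the sequence gives C=7, A=6, G=2, T=6.
G+C = 9, so %GC = 9/21 × 100 = 42.857%
Salt term: 16.6 × (-1.137) = -18.874
GC term: 0.41 × 42.857 = 17.571; length term: −600/21 = −28.571
Tm = 81.5 + (-18.874) + 17.571 − 28.571 = 51.626 → 51.6°C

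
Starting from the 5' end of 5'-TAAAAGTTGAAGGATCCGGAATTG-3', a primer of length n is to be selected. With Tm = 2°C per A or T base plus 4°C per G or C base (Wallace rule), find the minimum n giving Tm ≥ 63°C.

First 23 bases: TAAAAGTTGAAGGATCCGGAATT → Tm = 62°C (< 63°C)
First 24 bases: TAAAAGTTGAAGGATCCGGAATTG → Tm = 66°C (≥ 63°C)
Since every base adds ≥2°C, Tm only increases with n, so the threshold is first crossed at n = 24.

n = 24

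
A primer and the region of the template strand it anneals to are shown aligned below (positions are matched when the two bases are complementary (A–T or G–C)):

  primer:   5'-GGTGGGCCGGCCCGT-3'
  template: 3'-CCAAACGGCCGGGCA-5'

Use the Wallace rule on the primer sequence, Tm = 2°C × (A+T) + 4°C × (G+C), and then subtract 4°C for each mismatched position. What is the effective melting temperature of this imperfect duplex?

Primer base counts: A=0, T=2, G=8, C=5 → A+T=2, G+C=13
Perfect-match Tm = 2(2) + 4(13) = 4 + 52 = 56°C
Mismatches (positions where the bases are not complementary): 2 (at positions 4, 5)
Effective Tm = 56 − 2×4 = 56 − 8 = 48°C

48°C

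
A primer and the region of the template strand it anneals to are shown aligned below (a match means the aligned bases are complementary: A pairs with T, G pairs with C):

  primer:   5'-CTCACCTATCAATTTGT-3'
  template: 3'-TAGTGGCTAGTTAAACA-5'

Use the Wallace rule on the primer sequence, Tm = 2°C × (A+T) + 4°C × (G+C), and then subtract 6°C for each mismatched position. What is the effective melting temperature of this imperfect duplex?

34°C

Primer base counts: A=4, T=7, G=1, C=5 → A+T=11, G+C=6
Perfect-match Tm = 2(11) + 4(6) = 22 + 24 = 46°C
Mismatches (positions where the bases are not complementary): 2 (at positions 1, 7)
Effective Tm = 46 − 2×6 = 46 − 12 = 34°C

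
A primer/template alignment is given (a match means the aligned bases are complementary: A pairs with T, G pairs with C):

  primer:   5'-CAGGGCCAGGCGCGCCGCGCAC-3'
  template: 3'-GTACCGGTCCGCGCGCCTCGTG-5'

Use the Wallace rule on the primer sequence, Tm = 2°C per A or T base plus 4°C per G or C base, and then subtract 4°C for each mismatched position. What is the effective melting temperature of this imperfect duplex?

70°C

Primer base counts: A=3, T=0, G=9, C=10 → A+T=3, G+C=19
Perfect-match Tm = 2(3) + 4(19) = 6 + 76 = 82°C
Mismatches (positions where the bases are not complementary): 3 (at positions 3, 16, 18)
Effective Tm = 82 − 3×4 = 82 − 12 = 70°C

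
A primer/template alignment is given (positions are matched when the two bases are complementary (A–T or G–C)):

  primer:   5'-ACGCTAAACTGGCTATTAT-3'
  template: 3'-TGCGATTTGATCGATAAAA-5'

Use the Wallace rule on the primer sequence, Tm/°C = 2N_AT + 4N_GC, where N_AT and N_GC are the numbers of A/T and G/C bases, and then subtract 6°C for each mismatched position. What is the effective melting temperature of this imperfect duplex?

Primer base counts: A=6, T=6, G=3, C=4 → A+T=12, G+C=7
Perfect-match Tm = 2(12) + 4(7) = 24 + 28 = 52°C
Mismatches (positions where the bases are not complementary): 2 (at positions 11, 18)
Effective Tm = 52 − 2×6 = 52 − 12 = 40°C

40°C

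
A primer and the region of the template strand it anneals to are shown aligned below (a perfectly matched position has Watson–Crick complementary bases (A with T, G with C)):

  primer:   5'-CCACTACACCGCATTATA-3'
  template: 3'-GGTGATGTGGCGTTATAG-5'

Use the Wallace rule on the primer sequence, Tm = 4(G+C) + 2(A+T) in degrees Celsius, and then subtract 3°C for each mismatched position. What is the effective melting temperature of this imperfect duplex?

46°C

Primer base counts: A=6, T=4, G=1, C=7 → A+T=10, G+C=8
Perfect-match Tm = 2(10) + 4(8) = 20 + 32 = 52°C
Mismatches (positions where the bases are not complementary): 2 (at positions 14, 18)
Effective Tm = 52 − 2×3 = 52 − 6 = 46°C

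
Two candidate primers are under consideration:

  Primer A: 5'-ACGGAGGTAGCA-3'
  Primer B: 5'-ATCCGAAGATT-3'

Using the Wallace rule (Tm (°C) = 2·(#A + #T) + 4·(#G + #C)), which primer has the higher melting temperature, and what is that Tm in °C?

Primer A: A+T=5, G+C=7 → Tm = 2(5)+4(7) = 38°C
Primer B: A+T=7, G+C=4 → Tm = 2(7)+4(4) = 30°C
38°C vs 30°C → primer A is higher.

Primer A, 38°C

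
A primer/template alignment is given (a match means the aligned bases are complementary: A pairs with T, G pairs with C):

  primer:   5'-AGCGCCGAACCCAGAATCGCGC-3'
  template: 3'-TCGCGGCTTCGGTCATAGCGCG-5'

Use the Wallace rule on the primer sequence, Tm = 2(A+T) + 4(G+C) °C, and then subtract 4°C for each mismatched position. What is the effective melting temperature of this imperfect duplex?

Primer base counts: A=6, T=1, G=6, C=9 → A+T=7, G+C=15
Perfect-match Tm = 2(7) + 4(15) = 14 + 60 = 74°C
Mismatches (positions where the bases are not complementary): 2 (at positions 10, 15)
Effective Tm = 74 − 2×4 = 74 − 8 = 66°C

66°C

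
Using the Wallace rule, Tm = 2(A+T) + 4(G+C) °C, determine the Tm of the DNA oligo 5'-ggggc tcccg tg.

44°C

T=2, G=6, C=4, A=0
AT pairs contribute 2, GC pairs contribute 10.
Tm = 2(2) + 4(10) = 4 + 40 = 44°C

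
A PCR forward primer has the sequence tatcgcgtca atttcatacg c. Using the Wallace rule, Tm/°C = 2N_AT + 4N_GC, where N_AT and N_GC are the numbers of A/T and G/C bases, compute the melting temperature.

Base counts: A=5, C=6, G=3, T=7
So N_AT = 12 and N_GC = 9.
Tm = 2(12) + 4(9) = 24 + 36 = 60°C

60°C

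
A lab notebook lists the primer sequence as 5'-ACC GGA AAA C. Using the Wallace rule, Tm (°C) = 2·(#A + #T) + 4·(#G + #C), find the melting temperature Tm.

30°C

Base counts: A=5, G=2, T=0, C=3
AT pairs contribute 5, GC pairs contribute 5.
Tm = 2×5 + 4×5 = 30°C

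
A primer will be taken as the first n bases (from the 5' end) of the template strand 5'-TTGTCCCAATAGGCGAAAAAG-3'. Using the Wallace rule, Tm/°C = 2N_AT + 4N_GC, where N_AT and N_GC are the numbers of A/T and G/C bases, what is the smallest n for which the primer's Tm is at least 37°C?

First 12 bases: TTGTCCCAATAG → Tm = 34°C (< 37°C)
First 13 bases: TTGTCCCAATAGG → Tm = 38°C (≥ 37°C)
Since every base adds ≥2°C, Tm only increases with n, so the threshold is first crossed at n = 13.

n = 13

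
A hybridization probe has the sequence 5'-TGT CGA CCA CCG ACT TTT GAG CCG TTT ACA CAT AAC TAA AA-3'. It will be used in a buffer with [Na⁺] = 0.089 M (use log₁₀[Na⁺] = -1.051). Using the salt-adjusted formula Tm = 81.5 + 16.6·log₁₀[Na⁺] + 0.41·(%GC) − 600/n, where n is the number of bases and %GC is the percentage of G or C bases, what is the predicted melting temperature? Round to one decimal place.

Length n = 41. A=13, T=11, G=6, C=11
G+C = 17, so %GC = 17/41 × 100 = 41.463%
Salt term: 16.6 × (-1.051) = -17.447
GC term: 0.41 × 41.463 = 17; length term: −600/41 = −14.634
Tm = 81.5 + (-17.447) + 17 − 14.634 = 66.419 → 66.4°C

66.4°C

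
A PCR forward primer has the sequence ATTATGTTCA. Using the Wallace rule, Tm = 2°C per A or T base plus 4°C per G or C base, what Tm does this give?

Base counts: G=1, A=3, T=5, C=1
So N_AT = 8 and N_GC = 2.
Tm = 2×8 + 4×2 = 24°C

24°C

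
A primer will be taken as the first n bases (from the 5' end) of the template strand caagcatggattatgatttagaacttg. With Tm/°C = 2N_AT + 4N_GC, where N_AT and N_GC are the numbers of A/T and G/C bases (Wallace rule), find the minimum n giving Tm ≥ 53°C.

First 20 bases: CAAGCATGGATTATGATTTA → Tm = 52°C (< 53°C)
First 21 bases: CAAGCATGGATTATGATTTAG → Tm = 56°C (≥ 53°C)
Each additional base adds 2°C (A/T) or 4°C (G/C), so Tm is non-decreasing in n; n = 21 is the first length to reach 53°C.

n = 21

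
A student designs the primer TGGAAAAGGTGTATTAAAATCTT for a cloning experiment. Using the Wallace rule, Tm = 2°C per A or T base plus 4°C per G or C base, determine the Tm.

Scanning the sequence gives G=5, A=9, C=1, T=8.
So N_AT = 17 and N_GC = 6.
Tm = 4·6 + 2·17 = 24 + 34 = 58°C

58°C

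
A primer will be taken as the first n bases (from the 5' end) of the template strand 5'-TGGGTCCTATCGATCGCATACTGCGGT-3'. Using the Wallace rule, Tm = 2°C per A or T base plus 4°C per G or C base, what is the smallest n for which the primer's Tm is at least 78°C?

First 24 bases: TGGGTCCTATCGATCGCATACTGC → Tm = 74°C (< 78°C)
First 25 bases: TGGGTCCTATCGATCGCATACTGCG → Tm = 78°C (≥ 78°C)
Each additional base adds 2°C (A/T) or 4°C (G/C), so Tm is non-decreasing in n; n = 25 is the first length to reach 78°C.

n = 25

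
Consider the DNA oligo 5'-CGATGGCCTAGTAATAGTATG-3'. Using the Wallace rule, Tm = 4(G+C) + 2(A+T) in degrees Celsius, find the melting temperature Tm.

60°C

Counting bases: C=3, A=6, T=6, G=6
AT pairs contribute 12, GC pairs contribute 9.
Tm = 2×12 + 4×9 = 60°C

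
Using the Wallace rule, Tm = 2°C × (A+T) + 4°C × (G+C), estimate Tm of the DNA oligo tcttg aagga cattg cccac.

Base counts: C=6, A=5, G=4, T=5
AT pairs contribute 10, GC pairs contribute 10.
Tm = 2×10 + 4×10 = 60°C

60°C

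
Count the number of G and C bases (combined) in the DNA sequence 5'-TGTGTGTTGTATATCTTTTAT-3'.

Scanning the sequence gives C=1, T=13, A=3, G=4.
G+C = 4 + 1 = 5

5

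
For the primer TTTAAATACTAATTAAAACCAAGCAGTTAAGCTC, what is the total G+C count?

9

C=6, A=15, T=10, G=3
Total G or C: 3 + 6 = 9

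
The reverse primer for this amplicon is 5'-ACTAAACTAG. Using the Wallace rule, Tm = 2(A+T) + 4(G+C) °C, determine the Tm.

C=2, G=1, A=5, T=2
A+T = 7, G+C = 3
Tm = 2(7) + 4(3) = 14 + 12 = 26°C

26°C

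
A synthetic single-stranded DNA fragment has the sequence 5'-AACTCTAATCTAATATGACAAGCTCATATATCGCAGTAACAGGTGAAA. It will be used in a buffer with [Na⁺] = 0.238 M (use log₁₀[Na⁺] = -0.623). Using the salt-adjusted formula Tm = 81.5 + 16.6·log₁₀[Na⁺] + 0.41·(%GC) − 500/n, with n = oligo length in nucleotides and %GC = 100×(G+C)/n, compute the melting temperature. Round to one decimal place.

Length n = 48. Counting bases: A=20, G=7, C=9, T=12
G+C = 16, so %GC = 16/48 × 100 = 33.333%
Salt term: 16.6 × (-0.623) = -10.342
GC term: 0.41 × 33.333 = 13.667; length term: −500/48 = −10.417
Tm = 81.5 + (-10.342) + 13.667 − 10.417 = 74.408 → 74.4°C

74.4°C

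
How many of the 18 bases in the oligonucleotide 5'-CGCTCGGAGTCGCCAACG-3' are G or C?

13

Base counts: G=6, T=2, C=7, A=3
G+C = 6 + 7 = 13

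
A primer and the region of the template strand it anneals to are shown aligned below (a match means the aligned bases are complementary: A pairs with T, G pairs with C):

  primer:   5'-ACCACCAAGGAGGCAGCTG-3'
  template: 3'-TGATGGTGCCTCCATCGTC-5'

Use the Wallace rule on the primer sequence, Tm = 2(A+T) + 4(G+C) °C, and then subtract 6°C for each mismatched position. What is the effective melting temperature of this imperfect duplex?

38°C

Primer base counts: A=6, T=1, G=6, C=6 → A+T=7, G+C=12
Perfect-match Tm = 2(7) + 4(12) = 14 + 48 = 62°C
Mismatches (positions where the bases are not complementary): 4 (at positions 3, 8, 14, 18)
Effective Tm = 62 − 4×6 = 62 − 24 = 38°C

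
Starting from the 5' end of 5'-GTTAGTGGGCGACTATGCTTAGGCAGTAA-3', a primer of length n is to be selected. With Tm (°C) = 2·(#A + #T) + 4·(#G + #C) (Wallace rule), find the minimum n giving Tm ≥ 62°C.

First 20 bases: GTTAGTGGGCGACTATGCTT → Tm = 60°C (< 62°C)
First 21 bases: GTTAGTGGGCGACTATGCTTA → Tm = 62°C (≥ 62°C)
Since every base adds ≥2°C, Tm only increases with n, so the threshold is first crossed at n = 21.

n = 21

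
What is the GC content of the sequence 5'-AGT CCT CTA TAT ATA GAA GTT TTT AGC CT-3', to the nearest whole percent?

31%

Base counts: C=5, A=8, T=12, G=4
G+C = 4 + 5 = 9 out of 29 bases
%GC = 9/29 × 100 = 31.03% ≈ 31%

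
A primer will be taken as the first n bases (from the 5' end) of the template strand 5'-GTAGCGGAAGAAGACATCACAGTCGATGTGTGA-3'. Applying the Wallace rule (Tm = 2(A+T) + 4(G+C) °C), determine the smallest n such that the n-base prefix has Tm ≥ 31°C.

First 9 bases: GTAGCGGAA → Tm = 28°C (< 31°C)
First 10 bases: GTAGCGGAAG → Tm = 32°C (≥ 31°C)
Since every base adds ≥2°C, Tm only increases with n, so the threshold is first crossed at n = 10.

n = 10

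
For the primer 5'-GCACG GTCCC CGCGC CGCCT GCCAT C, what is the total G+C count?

Counting bases: A=2, G=7, T=3, C=14
G+C = 7 + 14 = 21

21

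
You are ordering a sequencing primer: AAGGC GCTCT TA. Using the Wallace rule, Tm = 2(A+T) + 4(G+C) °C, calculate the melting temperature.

36°C

Counting bases: G=3, T=3, C=3, A=3
AT pairs contribute 6, GC pairs contribute 6.
Tm = 2×6 + 4×6 = 36°C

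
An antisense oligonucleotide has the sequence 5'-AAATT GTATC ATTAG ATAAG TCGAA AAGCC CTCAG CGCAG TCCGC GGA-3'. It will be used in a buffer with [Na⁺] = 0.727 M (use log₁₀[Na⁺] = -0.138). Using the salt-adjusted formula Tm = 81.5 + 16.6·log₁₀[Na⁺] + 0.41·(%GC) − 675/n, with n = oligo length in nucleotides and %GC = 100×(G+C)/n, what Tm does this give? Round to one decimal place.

83.9°C

Length n = 48. Counting bases: G=11, T=10, C=11, A=16
G+C = 22, so %GC = 22/48 × 100 = 45.833%
Salt term: 16.6 × (-0.138) = -2.291
GC term: 0.41 × 45.833 = 18.792; length term: −675/48 = −14.062
Tm = 81.5 + (-2.291) + 18.792 − 14.062 = 83.939 → 83.9°C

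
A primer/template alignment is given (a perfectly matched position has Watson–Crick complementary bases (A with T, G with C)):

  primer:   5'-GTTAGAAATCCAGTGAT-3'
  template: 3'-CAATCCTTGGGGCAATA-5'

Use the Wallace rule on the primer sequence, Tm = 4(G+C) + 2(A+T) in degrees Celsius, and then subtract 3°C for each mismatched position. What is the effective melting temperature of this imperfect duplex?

34°C

Primer base counts: A=6, T=5, G=4, C=2 → A+T=11, G+C=6
Perfect-match Tm = 2(11) + 4(6) = 22 + 24 = 46°C
Mismatches (positions where the bases are not complementary): 4 (at positions 6, 9, 12, 15)
Effective Tm = 46 − 4×3 = 46 − 12 = 34°C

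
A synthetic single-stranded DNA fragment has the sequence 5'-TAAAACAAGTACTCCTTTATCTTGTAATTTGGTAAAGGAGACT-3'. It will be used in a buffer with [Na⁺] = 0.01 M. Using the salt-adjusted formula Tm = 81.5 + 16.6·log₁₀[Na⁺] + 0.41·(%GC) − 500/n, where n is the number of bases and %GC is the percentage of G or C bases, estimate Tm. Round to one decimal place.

49.1°C

Length n = 43. T=15, C=6, G=7, A=15
G+C = 13, so %GC = 13/43 × 100 = 30.233%
Salt term: 16.6 × (-2) = -33.2
GC term: 0.41 × 30.233 = 12.396; length term: −500/43 = −11.628
Tm = 81.5 + (-33.2) + 12.396 − 11.628 = 49.068 → 49.1°C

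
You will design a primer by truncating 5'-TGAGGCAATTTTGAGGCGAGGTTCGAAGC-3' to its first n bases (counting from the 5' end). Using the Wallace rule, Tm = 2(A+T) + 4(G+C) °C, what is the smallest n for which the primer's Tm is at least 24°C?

n = 8

First 7 bases: TGAGGCA → Tm = 22°C (< 24°C)
First 8 bases: TGAGGCAA → Tm = 24°C (≥ 24°C)
Since every base adds ≥2°C, Tm only increases with n, so the threshold is first crossed at n = 8.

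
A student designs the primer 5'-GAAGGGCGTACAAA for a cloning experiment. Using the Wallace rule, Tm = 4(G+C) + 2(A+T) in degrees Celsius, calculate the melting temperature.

42°C

Scanning the sequence gives G=5, T=1, A=6, C=2.
So N_AT = 7 and N_GC = 7.
Tm = 2(7) + 4(7) = 14 + 28 = 42°C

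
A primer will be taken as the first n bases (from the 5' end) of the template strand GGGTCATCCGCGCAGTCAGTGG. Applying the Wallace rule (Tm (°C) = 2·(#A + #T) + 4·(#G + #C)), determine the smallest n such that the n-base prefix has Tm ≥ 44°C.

First 12 bases: GGGTCATCCGCG → Tm = 42°C (< 44°C)
First 13 bases: GGGTCATCCGCGC → Tm = 46°C (≥ 44°C)
Each additional base adds 2°C (A/T) or 4°C (G/C), so Tm is non-decreasing in n; n = 13 is the first length to reach 44°C.

n = 13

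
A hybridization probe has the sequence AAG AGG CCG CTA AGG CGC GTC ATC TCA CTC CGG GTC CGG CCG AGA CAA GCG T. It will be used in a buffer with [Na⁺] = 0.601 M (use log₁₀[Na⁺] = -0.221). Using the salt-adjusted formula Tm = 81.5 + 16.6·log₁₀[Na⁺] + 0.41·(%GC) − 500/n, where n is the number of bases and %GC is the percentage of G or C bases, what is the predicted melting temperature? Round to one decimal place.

Length n = 52. Counting bases: A=11, T=7, G=17, C=17
G+C = 34, so %GC = 34/52 × 100 = 65.385%
Salt term: 16.6 × (-0.221) = -3.669
GC term: 0.41 × 65.385 = 26.808; length term: −500/52 = −9.615
Tm = 81.5 + (-3.669) + 26.808 − 9.615 = 95.024 → 95.0°C

95.0°C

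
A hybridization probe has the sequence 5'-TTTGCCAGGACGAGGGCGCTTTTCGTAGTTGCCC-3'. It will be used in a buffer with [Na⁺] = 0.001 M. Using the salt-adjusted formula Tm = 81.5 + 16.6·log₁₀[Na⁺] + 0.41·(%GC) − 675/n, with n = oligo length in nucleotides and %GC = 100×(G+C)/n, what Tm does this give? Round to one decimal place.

Length n = 34. Base counts: C=9, A=4, T=10, G=11
G+C = 20, so %GC = 20/34 × 100 = 58.824%
Salt term: 16.6 × (-3) = -49.8
GC term: 0.41 × 58.824 = 24.118; length term: −675/34 = −19.853
Tm = 81.5 + (-49.8) + 24.118 − 19.853 = 35.965 → 36.0°C

36.0°C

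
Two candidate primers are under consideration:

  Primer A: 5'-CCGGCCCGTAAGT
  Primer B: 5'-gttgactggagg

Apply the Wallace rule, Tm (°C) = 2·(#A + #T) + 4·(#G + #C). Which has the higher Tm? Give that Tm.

Primer A, 44°C

Primer A: A+T=4, G+C=9 → Tm = 2(4)+4(9) = 44°C
Primer B: A+T=5, G+C=7 → Tm = 2(5)+4(7) = 38°C
44°C vs 38°C → primer A is higher.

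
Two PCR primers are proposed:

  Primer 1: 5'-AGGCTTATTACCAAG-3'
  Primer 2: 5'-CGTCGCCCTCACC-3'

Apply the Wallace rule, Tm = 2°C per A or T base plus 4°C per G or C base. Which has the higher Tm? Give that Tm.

Primer 1: A+T=9, G+C=6 → Tm = 2(9)+4(6) = 42°C
Primer 2: A+T=3, G+C=10 → Tm = 2(3)+4(10) = 46°C
42°C vs 46°C → primer 2 is higher.

Primer 2, 46°C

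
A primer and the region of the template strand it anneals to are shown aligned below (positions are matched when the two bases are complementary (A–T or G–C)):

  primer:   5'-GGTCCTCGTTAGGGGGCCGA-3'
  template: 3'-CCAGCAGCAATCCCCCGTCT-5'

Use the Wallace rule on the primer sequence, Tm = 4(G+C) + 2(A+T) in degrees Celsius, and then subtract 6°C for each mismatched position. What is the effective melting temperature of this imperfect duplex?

Primer base counts: A=2, T=4, G=9, C=5 → A+T=6, G+C=14
Perfect-match Tm = 2(6) + 4(14) = 12 + 56 = 68°C
Mismatches (positions where the bases are not complementary): 2 (at positions 5, 18)
Effective Tm = 68 − 2×6 = 68 − 12 = 56°C

56°C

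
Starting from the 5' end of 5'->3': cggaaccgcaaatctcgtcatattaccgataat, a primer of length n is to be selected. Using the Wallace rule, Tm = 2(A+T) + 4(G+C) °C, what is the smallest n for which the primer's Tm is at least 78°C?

First 26 bases: CGGAACCGCAAATCTCGTCATATTAC → Tm = 76°C (< 78°C)
First 27 bases: CGGAACCGCAAATCTCGTCATATTACC → Tm = 80°C (≥ 78°C)
Each additional base adds 2°C (A/T) or 4°C (G/C), so Tm is non-decreasing in n; n = 27 is the first length to reach 78°C.

n = 27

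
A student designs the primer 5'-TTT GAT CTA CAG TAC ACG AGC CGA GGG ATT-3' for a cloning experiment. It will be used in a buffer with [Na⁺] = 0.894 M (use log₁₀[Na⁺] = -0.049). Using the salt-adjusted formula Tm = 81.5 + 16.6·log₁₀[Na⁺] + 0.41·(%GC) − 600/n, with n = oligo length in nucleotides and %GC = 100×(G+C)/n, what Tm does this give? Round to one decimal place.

Length n = 30. T=8, C=6, G=8, A=8
G+C = 14, so %GC = 14/30 × 100 = 46.667%
Salt term: 16.6 × (-0.049) = -0.813
GC term: 0.41 × 46.667 = 19.133; length term: −600/30 = −20
Tm = 81.5 + (-0.813) + 19.133 − 20 = 79.82 → 79.8°C

79.8°C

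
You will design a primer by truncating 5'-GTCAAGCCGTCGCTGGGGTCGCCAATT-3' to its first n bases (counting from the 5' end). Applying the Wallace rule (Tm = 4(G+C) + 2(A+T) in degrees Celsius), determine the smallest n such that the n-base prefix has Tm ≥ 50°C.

n = 15

First 14 bases: GTCAAGCCGTCGCT → Tm = 46°C (< 50°C)
First 15 bases: GTCAAGCCGTCGCTG → Tm = 50°C (≥ 50°C)
Each additional base adds 2°C (A/T) or 4°C (G/C), so Tm is non-decreasing in n; n = 15 is the first length to reach 50°C.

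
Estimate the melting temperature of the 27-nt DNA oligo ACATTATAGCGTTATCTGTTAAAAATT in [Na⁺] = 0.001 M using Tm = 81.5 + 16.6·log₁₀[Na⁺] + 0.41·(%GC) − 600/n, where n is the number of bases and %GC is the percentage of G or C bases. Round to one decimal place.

Length n = 27. G=3, T=11, C=3, A=10
G+C = 6, so %GC = 6/27 × 100 = 22.222%
Salt term: 16.6 × (-3) = -49.8
GC term: 0.41 × 22.222 = 9.111; length term: −600/27 = −22.222
Tm = 81.5 + (-49.8) + 9.111 − 22.222 = 18.589 → 18.6°C

18.6°C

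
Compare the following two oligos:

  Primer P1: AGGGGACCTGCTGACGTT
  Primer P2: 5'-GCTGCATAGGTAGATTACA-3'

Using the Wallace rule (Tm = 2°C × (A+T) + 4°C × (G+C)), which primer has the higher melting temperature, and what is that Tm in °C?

Primer P1: A+T=7, G+C=11 → Tm = 2(7)+4(11) = 58°C
Primer P2: A+T=11, G+C=8 → Tm = 2(11)+4(8) = 54°C
58°C vs 54°C → primer P1 is higher.

Primer P1, 58°C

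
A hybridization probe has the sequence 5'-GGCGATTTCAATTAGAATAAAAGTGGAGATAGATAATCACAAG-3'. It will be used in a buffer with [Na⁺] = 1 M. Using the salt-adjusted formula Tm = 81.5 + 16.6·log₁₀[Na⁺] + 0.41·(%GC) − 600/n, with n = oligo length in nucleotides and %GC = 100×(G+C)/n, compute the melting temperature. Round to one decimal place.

80.9°C

Length n = 43. Base counts: T=10, G=10, A=19, C=4
G+C = 14, so %GC = 14/43 × 100 = 32.558%
Salt term: 16.6 × (0) = 0
GC term: 0.41 × 32.558 = 13.349; length term: −600/43 = −13.953
Tm = 81.5 + (0) + 13.349 − 13.953 = 80.896 → 80.9°C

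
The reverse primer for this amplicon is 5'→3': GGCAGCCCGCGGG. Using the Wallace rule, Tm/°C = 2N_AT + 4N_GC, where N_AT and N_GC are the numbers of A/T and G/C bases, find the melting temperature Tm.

Base counts: A=1, T=0, G=7, C=5
So N_AT = 1 and N_GC = 12.
Tm = 2×1 + 4×12 = 50°C

50°C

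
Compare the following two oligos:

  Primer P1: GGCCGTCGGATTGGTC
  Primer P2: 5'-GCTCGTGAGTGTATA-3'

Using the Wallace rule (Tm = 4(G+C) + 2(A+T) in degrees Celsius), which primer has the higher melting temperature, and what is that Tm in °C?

Primer P1: A+T=5, G+C=11 → Tm = 2(5)+4(11) = 54°C
Primer P2: A+T=8, G+C=7 → Tm = 2(8)+4(7) = 44°C
54°C vs 44°C → primer P1 is higher.

Primer P1, 54°C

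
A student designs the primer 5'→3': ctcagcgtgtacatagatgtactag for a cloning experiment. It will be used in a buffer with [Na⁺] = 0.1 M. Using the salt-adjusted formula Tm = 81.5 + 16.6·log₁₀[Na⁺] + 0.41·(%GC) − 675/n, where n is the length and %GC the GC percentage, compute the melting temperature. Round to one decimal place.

55.9°C

Length n = 25. Counting bases: G=6, A=7, C=5, T=7
G+C = 11, so %GC = 11/25 × 100 = 44%
Salt term: 16.6 × (-1) = -16.6
GC term: 0.41 × 44 = 18.04; length term: −675/25 = −27
Tm = 81.5 + (-16.6) + 18.04 − 27 = 55.94 → 55.9°C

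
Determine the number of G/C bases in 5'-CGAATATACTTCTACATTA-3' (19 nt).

5

Scanning the sequence gives G=1, A=7, T=7, C=4.
Total G or C: 1 + 4 = 5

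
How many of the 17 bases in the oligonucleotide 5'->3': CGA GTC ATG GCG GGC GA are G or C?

12

Scanning the sequence gives T=2, G=8, A=3, C=4.
G+C = 8 + 4 = 12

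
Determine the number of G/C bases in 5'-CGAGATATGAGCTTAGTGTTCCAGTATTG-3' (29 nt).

12

A=7, C=4, G=8, T=10
G+C = 8 + 4 = 12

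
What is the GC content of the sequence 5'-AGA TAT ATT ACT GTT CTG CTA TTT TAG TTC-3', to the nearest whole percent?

A=7, G=4, T=15, C=4
G+C = 4 + 4 = 8 out of 30 bases
%GC = 8/30 × 100 = 26.67% ≈ 27%

27%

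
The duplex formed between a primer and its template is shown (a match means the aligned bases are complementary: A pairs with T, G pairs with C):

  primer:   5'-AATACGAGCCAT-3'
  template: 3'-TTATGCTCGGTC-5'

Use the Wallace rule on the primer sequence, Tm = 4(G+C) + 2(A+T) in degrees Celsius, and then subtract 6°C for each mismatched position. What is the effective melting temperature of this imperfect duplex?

28°C

Primer base counts: A=5, T=2, G=2, C=3 → A+T=7, G+C=5
Perfect-match Tm = 2(7) + 4(5) = 14 + 20 = 34°C
Mismatches (positions where the bases are not complementary): 1 (at position 12)
Effective Tm = 34 − 1×6 = 34 − 6 = 28°C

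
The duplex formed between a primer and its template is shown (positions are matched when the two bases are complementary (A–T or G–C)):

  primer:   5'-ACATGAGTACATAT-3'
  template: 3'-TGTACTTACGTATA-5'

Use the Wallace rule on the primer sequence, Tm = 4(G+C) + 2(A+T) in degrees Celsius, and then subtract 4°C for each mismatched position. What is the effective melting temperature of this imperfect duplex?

28°C

Primer base counts: A=6, T=4, G=2, C=2 → A+T=10, G+C=4
Perfect-match Tm = 2(10) + 4(4) = 20 + 16 = 36°C
Mismatches (positions where the bases are not complementary): 2 (at positions 7, 9)
Effective Tm = 36 − 2×4 = 36 − 8 = 28°C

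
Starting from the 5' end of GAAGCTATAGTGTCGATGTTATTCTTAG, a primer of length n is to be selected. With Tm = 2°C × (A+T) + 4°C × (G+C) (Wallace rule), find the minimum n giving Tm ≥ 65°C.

n = 24

First 23 bases: GAAGCTATAGTGTCGATGTTATT → Tm = 62°C (< 65°C)
First 24 bases: GAAGCTATAGTGTCGATGTTATTC → Tm = 66°C (≥ 65°C)
Each additional base adds 2°C (A/T) or 4°C (G/C), so Tm is non-decreasing in n; n = 24 is the first length to reach 65°C.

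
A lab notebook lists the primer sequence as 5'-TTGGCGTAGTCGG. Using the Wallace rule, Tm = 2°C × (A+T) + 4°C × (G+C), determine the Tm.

42°C

Counting bases: A=1, C=2, T=4, G=6
So N_AT = 5 and N_GC = 8.
Tm = 4·8 + 2·5 = 32 + 10 = 42°C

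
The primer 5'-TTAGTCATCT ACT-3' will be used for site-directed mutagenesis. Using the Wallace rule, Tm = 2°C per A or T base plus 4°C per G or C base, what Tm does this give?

Counting bases: C=3, A=3, G=1, T=6
So N_AT = 9 and N_GC = 4.
Tm = 2(9) + 4(4) = 18 + 16 = 34°C

34°C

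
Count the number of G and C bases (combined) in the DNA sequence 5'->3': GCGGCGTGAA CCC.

10

Counting bases: C=5, T=1, A=2, G=5
Total G or C: 5 + 5 = 10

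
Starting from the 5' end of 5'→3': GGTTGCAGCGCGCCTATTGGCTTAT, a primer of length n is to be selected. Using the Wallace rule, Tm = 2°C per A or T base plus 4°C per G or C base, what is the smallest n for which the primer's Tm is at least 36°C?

n = 11

First 10 bases: GGTTGCAGCG → Tm = 34°C (< 36°C)
First 11 bases: GGTTGCAGCGC → Tm = 38°C (≥ 36°C)
Since every base adds ≥2°C, Tm only increases with n, so the threshold is first crossed at n = 11.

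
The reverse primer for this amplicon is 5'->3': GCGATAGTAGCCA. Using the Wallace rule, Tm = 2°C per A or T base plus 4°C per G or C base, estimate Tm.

40°C

Scanning the sequence gives C=3, G=4, A=4, T=2.
A+T = 6, G+C = 7
Tm = 4·7 + 2·6 = 28 + 12 = 40°C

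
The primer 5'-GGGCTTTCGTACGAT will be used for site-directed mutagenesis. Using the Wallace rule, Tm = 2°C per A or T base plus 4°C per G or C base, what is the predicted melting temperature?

46°C

Base counts: C=3, A=2, T=5, G=5
AT pairs contribute 7, GC pairs contribute 8.
Tm = 4·8 + 2·7 = 32 + 14 = 46°C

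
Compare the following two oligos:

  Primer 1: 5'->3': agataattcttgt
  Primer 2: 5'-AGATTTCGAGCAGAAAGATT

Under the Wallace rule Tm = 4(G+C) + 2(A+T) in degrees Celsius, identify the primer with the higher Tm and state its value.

Primer 1: A+T=10, G+C=3 → Tm = 2(10)+4(3) = 32°C
Primer 2: A+T=13, G+C=7 → Tm = 2(13)+4(7) = 54°C
32°C vs 54°C → primer 2 is higher.

Primer 2, 54°C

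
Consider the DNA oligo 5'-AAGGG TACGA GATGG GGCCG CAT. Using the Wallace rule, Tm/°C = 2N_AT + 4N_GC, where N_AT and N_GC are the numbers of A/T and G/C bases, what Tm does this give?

Base counts: C=4, G=10, A=6, T=3
A+T = 9, G+C = 14
Tm = 2(9) + 4(14) = 18 + 56 = 74°C

74°C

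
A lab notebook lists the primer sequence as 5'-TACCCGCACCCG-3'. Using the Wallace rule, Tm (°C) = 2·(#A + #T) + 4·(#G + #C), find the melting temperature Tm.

Base counts: C=7, G=2, A=2, T=1
So N_AT = 3 and N_GC = 9.
Tm = 2×3 + 4×9 = 42°C

42°C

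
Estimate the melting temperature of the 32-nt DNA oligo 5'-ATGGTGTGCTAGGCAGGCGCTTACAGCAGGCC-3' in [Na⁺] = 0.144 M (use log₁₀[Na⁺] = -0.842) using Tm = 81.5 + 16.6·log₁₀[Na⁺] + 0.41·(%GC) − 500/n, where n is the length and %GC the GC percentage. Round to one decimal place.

Length n = 32. A=6, G=12, T=6, C=8
G+C = 20, so %GC = 20/32 × 100 = 62.5%
Salt term: 16.6 × (-0.842) = -13.977
GC term: 0.41 × 62.5 = 25.625; length term: −500/32 = −15.625
Tm = 81.5 + (-13.977) + 25.625 − 15.625 = 77.523 → 77.5°C

77.5°C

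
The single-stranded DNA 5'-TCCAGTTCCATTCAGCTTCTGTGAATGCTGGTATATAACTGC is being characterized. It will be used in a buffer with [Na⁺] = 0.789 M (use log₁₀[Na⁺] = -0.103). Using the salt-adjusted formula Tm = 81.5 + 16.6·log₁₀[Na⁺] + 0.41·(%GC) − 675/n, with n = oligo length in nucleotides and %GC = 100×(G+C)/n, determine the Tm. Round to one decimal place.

81.3°C

Length n = 42. Scanning the sequence gives A=9, G=8, T=15, C=10.
G+C = 18, so %GC = 18/42 × 100 = 42.857%
Salt term: 16.6 × (-0.103) = -1.71
GC term: 0.41 × 42.857 = 17.571; length term: −675/42 = −16.071
Tm = 81.5 + (-1.71) + 17.571 − 16.071 = 81.29 → 81.3°C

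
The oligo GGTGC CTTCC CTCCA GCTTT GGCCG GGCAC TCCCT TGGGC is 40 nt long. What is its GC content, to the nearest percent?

70%

C=16, G=12, T=10, A=2
G+C = 12 + 16 = 28 out of 40 bases
%GC = 28/40 × 100 = 70% ≈ 70%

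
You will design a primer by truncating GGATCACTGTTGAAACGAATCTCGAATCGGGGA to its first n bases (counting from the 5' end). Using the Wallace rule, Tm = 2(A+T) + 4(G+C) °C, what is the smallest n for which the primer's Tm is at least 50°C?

First 16 bases: GGATCACTGTTGAAAC → Tm = 46°C (< 50°C)
First 17 bases: GGATCACTGTTGAAACG → Tm = 50°C (≥ 50°C)
Since every base adds ≥2°C, Tm only increases with n, so the threshold is first crossed at n = 17.

n = 17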